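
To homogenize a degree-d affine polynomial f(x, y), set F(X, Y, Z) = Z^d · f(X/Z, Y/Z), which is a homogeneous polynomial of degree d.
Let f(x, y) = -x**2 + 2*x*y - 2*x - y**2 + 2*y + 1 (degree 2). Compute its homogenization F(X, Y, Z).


F(X, Y, Z) = -X**2 + 2*X*Y - 2*X*Z - Y**2 + 2*Y*Z + Z**2

deg(f) = 2.
Substitute x = X/Z, y = Y/Z into f, then multiply by Z^2.
  monomial -1·x^2·y^0 ↦ -1·X^2·Y^0·Z^0.
  monomial 2·x^1·y^1 ↦ 2·X^1·Y^1·Z^0.
  monomial -2·x^1·y^0 ↦ -2·X^1·Y^0·Z^1.
  monomial -1·x^0·y^2 ↦ -1·X^0·Y^2·Z^0.
  monomial 2·x^0·y^1 ↦ 2·X^0·Y^1·Z^1.
  monomial 1·x^0·y^0 ↦ 1·X^0·Y^0·Z^2.
Collecting: F(X, Y, Z) = -X**2 + 2*X*Y - 2*X*Z - Y**2 + 2*Y*Z + Z**2.


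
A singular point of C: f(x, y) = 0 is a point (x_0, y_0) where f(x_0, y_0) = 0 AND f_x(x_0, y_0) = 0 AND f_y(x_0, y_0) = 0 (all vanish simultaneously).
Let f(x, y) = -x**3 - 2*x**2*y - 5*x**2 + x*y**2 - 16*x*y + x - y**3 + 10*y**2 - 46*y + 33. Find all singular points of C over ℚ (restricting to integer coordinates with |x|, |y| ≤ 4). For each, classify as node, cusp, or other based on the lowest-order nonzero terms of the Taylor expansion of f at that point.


Singular points: {(-3, 2)}; classification: cusp.

Compute partial derivatives:
  f_x = -3*x**2 - 4*x*y - 10*x + y**2 - 16*y + 1.
  f_y = -2*x**2 + 2*x*y - 16*x - 3*y**2 + 20*y - 46.
Scan x_0 ∈ {−4, ..., 4}. For each x_0, f_y(x_0, y) is a polynomial in y; find its integer roots y ∈ {−4, ..., 4}, then test f_x and f at those candidates.
  x = -4: f_y(-4, y) = -3*y**2 + 12*y - 14; no integer root y with |y| ≤ 4.
  x = -3: f_y(-3, y) = -3*y**2 + 14*y - 16; vanishes at y ∈ {2}. (-3, 2): f_x = 0, f = 0 — SINGULAR.
  x = -2: f_y(-2, y) = -3*y**2 + 16*y - 22; no integer root y with |y| ≤ 4.
  x = -1: f_y(-1, y) = -3*y**2 + 18*y - 32; no integer root y with |y| ≤ 4.
  x = 0: f_y(0, y) = -3*y**2 + 20*y - 46; no integer root y with |y| ≤ 4.
  x = 1: f_y(1, y) = -3*y**2 + 22*y - 64; no integer root y with |y| ≤ 4.
  x = 2: f_y(2, y) = -3*y**2 + 24*y - 86; no integer root y with |y| ≤ 4.
  x = 3: f_y(3, y) = -3*y**2 + 26*y - 112; no integer root y with |y| ≤ 4.
  x = 4: f_y(4, y) = -3*y**2 + 28*y - 142; no integer root y with |y| ≤ 4.
Only singular point on the grid: (-3, 2).
Classify: substitute x = -3 + u, y = 2 + v and expand: f = -u**3 - 2*u**2*v + u*v**2 - v**3 + v**2.
No constant or linear terms (consistent with a singular point). Quadratic part: v**2. Cubic part: -u**3 - 2*u**2*v + u*v**2 - v**3.
The quadratic part v**2 is a perfect square, so there is a single (double) tangent line v = 0, i.e. y = 2. Restricting the cubic part to that line (v = 0) leaves -u**3 ≠ 0, so f is not divisible by v and the branch is v² ≈ u**3 to lowest order — this is a cusp.
Classification: cusp.


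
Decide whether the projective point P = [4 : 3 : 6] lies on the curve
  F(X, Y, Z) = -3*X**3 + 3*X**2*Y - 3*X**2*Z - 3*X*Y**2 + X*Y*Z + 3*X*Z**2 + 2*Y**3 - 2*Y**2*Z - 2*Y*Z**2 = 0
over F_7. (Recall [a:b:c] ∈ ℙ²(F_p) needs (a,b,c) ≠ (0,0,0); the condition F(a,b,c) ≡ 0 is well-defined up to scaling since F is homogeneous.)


F(4,3,6) ≡ 0 (mod 7); P is on the curve.

Evaluate F(4, 3, 6) term-by-term (mod 7).
  -3*X**3 ↦ -3·64·1·1 = -192
  3*X**2*Y ↦ 3·16·3·1 = 144
  -3*X**2*Z ↦ -3·16·1·6 = -288
  -3*X*Y**2 ↦ -3·4·9·1 = -108
  X*Y*Z ↦ 1·4·3·6 = 72
  3*X*Z**2 ↦ 3·4·1·36 = 432
  2*Y**3 ↦ 2·1·27·1 = 54
  -2*Y**2*Z ↦ -2·1·9·6 = -108
  -2*Y*Z**2 ↦ -2·1·3·36 = -216
Sum: F(4, 3, 6) = (-192) + (144) + (-288) + (-108) + (72) + (432) + (54) + (-108) + (-216) = -210.
Reducing mod 7: -210 ≡ 0 (mod 7).
Since F(a, b, c) ≡ 0 (mod 7), P lies on the curve.


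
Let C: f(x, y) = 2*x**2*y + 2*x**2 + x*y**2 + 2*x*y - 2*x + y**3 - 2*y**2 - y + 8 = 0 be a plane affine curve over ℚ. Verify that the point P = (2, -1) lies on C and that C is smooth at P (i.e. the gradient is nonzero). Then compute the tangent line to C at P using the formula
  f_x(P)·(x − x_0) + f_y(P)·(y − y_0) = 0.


Tangent line at P: -3*x + 14*y + 20 = 0.

Step 1: f(2, -1) = 0, so P lies on C.
Step 2: partial derivatives
  f_x(x, y) = 4*x*y + 4*x + y**2 + 2*y - 2, f_y(x, y) = 2*x**2 + 2*x*y + 2*x + 3*y**2 - 4*y - 1.
  f_x(P) = -3, f_y(P) = 14 (gradient nonzero, so P is smooth).
Step 3: tangent line at P: -3·(x − 2) + 14·(y − -1) = 0.
Expanding: -3*x + 14*y + 20 = 0.


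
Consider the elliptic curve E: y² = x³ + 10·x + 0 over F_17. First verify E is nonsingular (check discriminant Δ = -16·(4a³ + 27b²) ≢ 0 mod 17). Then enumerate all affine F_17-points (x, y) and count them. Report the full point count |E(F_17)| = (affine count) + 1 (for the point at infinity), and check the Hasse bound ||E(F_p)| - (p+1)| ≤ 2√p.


Affine points = {(0, 0), (4, 6), (4, 11), (6, 2), (6, 15), (11, 8), (11, 9), (13, 7), (13, 10)}; affine count = 9; |E(F_17)| = 10.

Discriminant check: Δ ∝ 4a³ + 27b² = 4·10³ + 27·0² = 4·1000 + 27·0 ≡ 5 (mod 17). Nonzero ⇒ E is nonsingular.
For each x ∈ F_17, compute rhs = x³ + 10·x + 0 mod 17, then count y ∈ F_17 with y² ≡ rhs.
  x = 0: rhs = 0, matching y values: 0 (1 points).
  x = 1: rhs = 11, matching y values: none (0 points).
  x = 2: rhs = 11, matching y values: none (0 points).
  x = 3: rhs = 6, matching y values: none (0 points).
  x = 4: rhs = 2, matching y values: 6, 11 (2 points).
  x = 5: rhs = 5, matching y values: none (0 points).
  x = 6: rhs = 4, matching y values: 2, 15 (2 points).
  x = 7: rhs = 5, matching y values: none (0 points).
  x = 8: rhs = 14, matching y values: none (0 points).
  x = 9: rhs = 3, matching y values: none (0 points).
  x = 10: rhs = 12, matching y values: none (0 points).
  x = 11: rhs = 13, matching y values: 8, 9 (2 points).
  x = 12: rhs = 12, matching y values: none (0 points).
  x = 13: rhs = 15, matching y values: 7, 10 (2 points).
  x = 14: rhs = 11, matching y values: none (0 points).
  x = 15: rhs = 6, matching y values: none (0 points).
  x = 16: rhs = 6, matching y values: none (0 points).
Total affine count: 9.
Full point count |E(F_17)| = 9 + 1 = 10.
Hasse bound: |10 − (17+1)| = |-8| = 8 ≤ 2√17 ≈ 8.2462 ✓.


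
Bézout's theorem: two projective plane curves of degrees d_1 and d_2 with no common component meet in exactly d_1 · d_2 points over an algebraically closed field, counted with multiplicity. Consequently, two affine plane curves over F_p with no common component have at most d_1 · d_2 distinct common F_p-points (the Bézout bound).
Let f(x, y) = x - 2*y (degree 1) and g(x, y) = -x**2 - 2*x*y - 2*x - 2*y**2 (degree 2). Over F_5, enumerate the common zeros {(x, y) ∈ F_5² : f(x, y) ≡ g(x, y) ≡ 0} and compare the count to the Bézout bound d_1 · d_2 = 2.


Common zeros: {(0, 0)}; count = 1; Bézout bound = 2.

deg(f) = 1, deg(g) = 2, so Bézout bound = 2.
Scan x ∈ F_5. For each x, list the y ∈ F_5 with f(x, y) ≡ 0 and those with g(x, y) ≡ 0 (mod 5); the common zeros in that column are the intersection.
  x = 0: f ≡ 0 at y ∈ {0}; g ≡ 0 at y ∈ {0}; common: {0}.
  x = 1: f ≡ 0 at y ∈ {3}; g ≡ 0 at y ∈ {2}; common: ∅.
  x = 2: f ≡ 0 at y ∈ {1}; g ≡ 0 at y ∈ ∅; common: ∅.
  x = 3: f ≡ 0 at y ∈ {4}; g ≡ 0 at y ∈ {0, 2}; common: ∅.
  x = 4: f ≡ 0 at y ∈ {2}; g ≡ 0 at y ∈ ∅; common: ∅.
Collecting: common zeros = {(0, 0)}, so the count is 1.
Comparison with the Bézout bound: 1 ≤ 2 = deg(f)·deg(g), as expected for curves with no common component (the affine F_5-count falls short of the bound because intersections may lie at infinity, over extension fields, or carry multiplicity).


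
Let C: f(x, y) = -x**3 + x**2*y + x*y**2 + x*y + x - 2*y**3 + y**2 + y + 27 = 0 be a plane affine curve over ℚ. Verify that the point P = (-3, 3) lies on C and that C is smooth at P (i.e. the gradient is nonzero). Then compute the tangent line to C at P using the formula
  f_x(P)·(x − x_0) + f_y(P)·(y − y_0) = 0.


Tangent line at P: -32*x - 59*y + 81 = 0.

Step 1: f(-3, 3) = 0, so P lies on C.
Step 2: partial derivatives
  f_x(x, y) = -3*x**2 + 2*x*y + y**2 + y + 1, f_y(x, y) = x**2 + 2*x*y + x - 6*y**2 + 2*y + 1.
  f_x(P) = -32, f_y(P) = -59 (gradient nonzero, so P is smooth).
Step 3: tangent line at P: -32·(x − -3) + -59·(y − 3) = 0.
Expanding: -32*x - 59*y + 81 = 0.


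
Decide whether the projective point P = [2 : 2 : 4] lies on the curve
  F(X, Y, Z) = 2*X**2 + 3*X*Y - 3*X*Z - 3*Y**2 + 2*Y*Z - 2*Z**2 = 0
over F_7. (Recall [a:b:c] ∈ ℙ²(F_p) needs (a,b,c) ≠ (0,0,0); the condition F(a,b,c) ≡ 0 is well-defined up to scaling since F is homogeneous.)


F(2,2,4) ≡ 3 (mod 7); P is NOT on the curve.

Evaluate F(2, 2, 4) term-by-term (mod 7).
  2*X**2 ↦ 2·4·1·1 = 8
  3*X*Y ↦ 3·2·2·1 = 12
  -3*X*Z ↦ -3·2·1·4 = -24
  -3*Y**2 ↦ -3·1·4·1 = -12
  2*Y*Z ↦ 2·1·2·4 = 16
  -2*Z**2 ↦ -2·1·1·16 = -32
Sum: F(2, 2, 4) = (8) + (12) + (-24) + (-12) + (16) + (-32) = -32.
Reducing mod 7: -32 ≡ 3 (mod 7).
Since F(a, b, c) ≡ 3 ≠ 0 (mod 7), P does NOT lie on the curve.


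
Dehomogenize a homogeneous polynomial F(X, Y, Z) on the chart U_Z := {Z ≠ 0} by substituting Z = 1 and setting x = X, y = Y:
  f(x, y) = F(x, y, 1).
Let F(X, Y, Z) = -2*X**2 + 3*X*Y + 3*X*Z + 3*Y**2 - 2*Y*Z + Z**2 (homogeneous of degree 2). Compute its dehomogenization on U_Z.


f(x, y) = -2*x**2 + 3*x*y + 3*x + 3*y**2 - 2*y + 1

On U_Z we set Z = 1. Each monomial c·X^i·Y^j·Z^k in F becomes c·x^i·y^j·1^k = c·x^i·y^j.
Substituting Z = 1: F(X, Y, 1) = -2*x**2 + 3*x*y + 3*x + 3*y**2 - 2*y + 1.
Note: deg(f) ≤ deg(F) = 2; strict inequality happens when F is divisible by Z (lost terms).


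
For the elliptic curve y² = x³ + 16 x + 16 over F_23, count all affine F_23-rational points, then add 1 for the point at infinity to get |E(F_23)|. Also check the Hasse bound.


Affine points = {(0, 4), (0, 19), (4, 11), (4, 12), (6, 11), (6, 12), (8, 9), (8, 14), (10, 7), (10, 16), (12, 2), (12, 21), (13, 11), (13, 12), (17, 7), (17, 16), (18, 8), (18, 15), (19, 7), (19, 16)}; affine count = 20; |E(F_23)| = 21.

Discriminant check: Δ ∝ 4a³ + 27b² = 4·16³ + 27·16² = 4·4096 + 27·256 ≡ 20 (mod 23). Nonzero ⇒ E is nonsingular.
For each x ∈ F_23, compute rhs = x³ + 16·x + 16 mod 23, then count y ∈ F_23 with y² ≡ rhs.
  x = 0: rhs = 16, matching y values: 4, 19 (2 points).
  x = 1: rhs = 10, matching y values: none (0 points).
  x = 2: rhs = 10, matching y values: none (0 points).
  x = 3: rhs = 22, matching y values: none (0 points).
  x = 4: rhs = 6, matching y values: 11, 12 (2 points).
  x = 5: rhs = 14, matching y values: none (0 points).
  x = 6: rhs = 6, matching y values: 11, 12 (2 points).
  x = 7: rhs = 11, matching y values: none (0 points).
  x = 8: rhs = 12, matching y values: 9, 14 (2 points).
  x = 9: rhs = 15, matching y values: none (0 points).
  x = 10: rhs = 3, matching y values: 7, 16 (2 points).
  x = 11: rhs = 5, matching y values: none (0 points).
  x = 12: rhs = 4, matching y values: 2, 21 (2 points).
  x = 13: rhs = 6, matching y values: 11, 12 (2 points).
  x = 14: rhs = 17, matching y values: none (0 points).
  x = 15: rhs = 20, matching y values: none (0 points).
  x = 16: rhs = 21, matching y values: none (0 points).
  x = 17: rhs = 3, matching y values: 7, 16 (2 points).
  x = 18: rhs = 18, matching y values: 8, 15 (2 points).
  x = 19: rhs = 3, matching y values: 7, 16 (2 points).
  x = 20: rhs = 10, matching y values: none (0 points).
  x = 21: rhs = 22, matching y values: none (0 points).
  x = 22: rhs = 22, matching y values: none (0 points).
Total affine count: 20.
Full point count |E(F_23)| = 20 + 1 = 21.
Hasse bound: |21 − (23+1)| = |-3| = 3 ≤ 2√23 ≈ 9.5917 ✓.


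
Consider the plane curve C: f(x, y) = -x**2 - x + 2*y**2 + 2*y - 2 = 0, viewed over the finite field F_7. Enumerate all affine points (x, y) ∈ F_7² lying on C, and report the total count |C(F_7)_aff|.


Affine F_7-points: {(1, 1), (1, 5), (3, 0), (3, 6), (5, 1), (5, 5)}; count = 6.

For each of the 49 pairs (x, y) ∈ F_7², evaluate f(x, y) mod 7. Record the zeros.
  x = 0: [0↦5, 1↦2, 2↦3, 3↦1, 4↦3, 5↦2, 6↦5]  zeros at y ∈ ∅
  x = 1: [0↦3, 1↦0, 2↦1, 3↦6, 4↦1, 5↦0, 6↦3]  zeros at y ∈ {1, 5}
  x = 2: [0↦6, 1↦3, 2↦4, 3↦2, 4↦4, 5↦3, 6↦6]  zeros at y ∈ ∅
  x = 3: [0↦0, 1↦4, 2↦5, 3↦3, 4↦5, 5↦4, 6↦0]  zeros at y ∈ {0, 6}
  x = 4: [0↦6, 1↦3, 2↦4, 3↦2, 4↦4, 5↦3, 6↦6]  zeros at y ∈ ∅
  x = 5: [0↦3, 1↦0, 2↦1, 3↦6, 4↦1, 5↦0, 6↦3]  zeros at y ∈ {1, 5}
  x = 6: [0↦5, 1↦2, 2↦3, 3↦1, 4↦3, 5↦2, 6↦5]  zeros at y ∈ ∅
Collecting zeros: affine points = {(1, 1), (1, 5), (3, 0), (3, 6), (5, 1), (5, 5)}.
Total count |C(F_7)_aff| = 6.


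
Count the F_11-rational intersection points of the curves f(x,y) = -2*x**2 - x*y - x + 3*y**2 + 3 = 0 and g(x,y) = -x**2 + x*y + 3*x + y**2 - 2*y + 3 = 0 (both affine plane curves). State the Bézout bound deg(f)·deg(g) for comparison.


Common zeros: ∅; count = 0; Bézout bound = 4.

deg(f) = 2, deg(g) = 2, so Bézout bound = 4.
Scan x ∈ F_11. For each x, list the y ∈ F_11 with f(x, y) ≡ 0 and those with g(x, y) ≡ 0 (mod 11); the common zeros in that column are the intersection.
  x = 0: f ≡ 0 at y ∈ ∅; g ≡ 0 at y ∈ {4, 9}; common: ∅.
  x = 1: f ≡ 0 at y ∈ {0, 4}; g ≡ 0 at y ∈ {3, 9}; common: ∅.
  x = 2: f ≡ 0 at y ∈ {4}; g ≡ 0 at y ∈ ∅; common: ∅.
  x = 3: f ≡ 0 at y ∈ {3, 9}; g ≡ 0 at y ∈ {5}; common: ∅.
  x = 4: f ≡ 0 at y ∈ {0, 5}; g ≡ 0 at y ∈ ∅; common: ∅.
  x = 5: f ≡ 0 at y ∈ {10}; g ≡ 0 at y ∈ {3, 5}; common: ∅.
  x = 6: f ≡ 0 at y ∈ {3, 10}; g ≡ 0 at y ∈ ∅; common: ∅.
  x = 7: f ≡ 0 at y ∈ ∅; g ≡ 0 at y ∈ {2, 4}; common: ∅.
  x = 8: f ≡ 0 at y ∈ ∅; g ≡ 0 at y ∈ ∅; common: ∅.
  x = 9: f ≡ 0 at y ∈ ∅; g ≡ 0 at y ∈ {2}; common: ∅.
  x = 10: f ≡ 0 at y ∈ ∅; g ≡ 0 at y ∈ ∅; common: ∅.
Collecting: common zeros = ∅, so the count is 0.
Comparison with the Bézout bound: 0 ≤ 4 = deg(f)·deg(g), as expected for curves with no common component (the affine F_11-count falls short of the bound because intersections may lie at infinity, over extension fields, or carry multiplicity).


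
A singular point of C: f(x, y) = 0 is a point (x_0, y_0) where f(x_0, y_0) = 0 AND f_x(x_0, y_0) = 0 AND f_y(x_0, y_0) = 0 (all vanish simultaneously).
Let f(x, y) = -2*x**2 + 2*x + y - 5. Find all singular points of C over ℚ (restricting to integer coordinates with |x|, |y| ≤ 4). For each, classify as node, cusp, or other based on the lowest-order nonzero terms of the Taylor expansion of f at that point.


No singular points in the scanned grid; C is smooth there.

Compute partial derivatives:
  f_x = 2 - 4*x.
  f_y = 1.
f_y = 1 is a nonzero constant, so f_y never vanishes: no point (x, y) can satisfy f = f_x = f_y = 0. In particular no (x, y) ∈ {−4, ..., 4}² is singular; the curve is smooth.


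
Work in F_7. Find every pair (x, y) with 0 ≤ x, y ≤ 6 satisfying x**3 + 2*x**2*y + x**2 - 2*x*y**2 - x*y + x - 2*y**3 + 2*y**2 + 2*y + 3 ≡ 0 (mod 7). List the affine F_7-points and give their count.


Affine F_7-points: {(1, 1), (2, 1), (3, 0), (5, 6), (6, 4)}; count = 5.

For each of the 49 pairs (x, y) ∈ F_7², evaluate f(x, y) mod 7. Record the zeros.
  x = 0: [0↦3, 1↦5, 2↦6, 3↦1, 4↦6, 5↦2, 6↦5]  zeros at y ∈ ∅
  x = 1: [0↦6, 1↦0, 2↦3, 3↦3, 4↦2, 5↦2, 6↦5]  zeros at y ∈ {1}
  x = 2: [0↦3, 1↦0, 2↦2, 3↦4, 4↦1, 5↦2, 6↦2]  zeros at y ∈ {1}
  x = 3: [0↦0, 1↦4, 2↦2, 3↦3, 4↦2, 5↦1, 6↦2]  zeros at y ∈ {0}
  x = 4: [0↦3, 1↦4, 2↦2, 3↦6, 4↦4, 5↦5, 6↦4]  zeros at y ∈ ∅
  x = 5: [0↦4, 1↦6, 2↦1, 3↦5, 4↦6, 5↦6, 6↦0]  zeros at y ∈ {6}
  x = 6: [0↦2, 1↦2, 2↦5, 3↦6, 4↦0, 5↦3, 6↦3]  zeros at y ∈ {4}
Collecting zeros: affine points = {(1, 1), (2, 1), (3, 0), (5, 6), (6, 4)}.
Total count |C(F_7)_aff| = 5.


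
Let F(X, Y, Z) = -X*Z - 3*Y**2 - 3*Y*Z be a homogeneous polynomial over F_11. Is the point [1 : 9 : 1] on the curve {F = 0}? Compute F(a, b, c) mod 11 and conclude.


F(1,9,1) ≡ 4 (mod 11); P is NOT on the curve.

Evaluate F(1, 9, 1) term-by-term (mod 11).
  -X*Z ↦ -1·1·1·1 = -1
  -3*Y**2 ↦ -3·1·81·1 = -243
  -3*Y*Z ↦ -3·1·9·1 = -27
Sum: F(1, 9, 1) = (-1) + (-243) + (-27) = -271.
Reducing mod 11: -271 ≡ 4 (mod 11).
Since F(a, b, c) ≡ 4 ≠ 0 (mod 11), P does NOT lie on the curve.


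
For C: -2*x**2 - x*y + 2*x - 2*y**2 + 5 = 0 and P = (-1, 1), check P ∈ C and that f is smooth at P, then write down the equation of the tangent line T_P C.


Tangent line at P: 5*x - 3*y + 8 = 0.

Step 1: f(-1, 1) = 0, so P lies on C.
Step 2: partial derivatives
  f_x(x, y) = -4*x - y + 2, f_y(x, y) = -x - 4*y.
  f_x(P) = 5, f_y(P) = -3 (gradient nonzero, so P is smooth).
Step 3: tangent line at P: 5·(x − -1) + -3·(y − 1) = 0.
Expanding: 5*x - 3*y + 8 = 0.


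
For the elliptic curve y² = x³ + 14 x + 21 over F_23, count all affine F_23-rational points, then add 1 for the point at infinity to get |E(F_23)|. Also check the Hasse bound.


Affine points = {(1, 6), (1, 17), (4, 7), (4, 16), (5, 3), (5, 20), (7, 5), (7, 18), (8, 1), (8, 22), (9, 5), (9, 18), (12, 10), (12, 13), (13, 10), (13, 13), (15, 8), (15, 15), (19, 4), (19, 19), (21, 10), (21, 13), (22, 11), (22, 12)}; affine count = 24; |E(F_23)| = 25.

Discriminant check: Δ ∝ 4a³ + 27b² = 4·14³ + 27·21² = 4·2744 + 27·441 ≡ 21 (mod 23). Nonzero ⇒ E is nonsingular.
For each x ∈ F_23, compute rhs = x³ + 14·x + 21 mod 23, then count y ∈ F_23 with y² ≡ rhs.
  x = 0: rhs = 21, matching y values: none (0 points).
  x = 1: rhs = 13, matching y values: 6, 17 (2 points).
  x = 2: rhs = 11, matching y values: none (0 points).
  x = 3: rhs = 21, matching y values: none (0 points).
  x = 4: rhs = 3, matching y values: 7, 16 (2 points).
  x = 5: rhs = 9, matching y values: 3, 20 (2 points).
  x = 6: rhs = 22, matching y values: none (0 points).
  x = 7: rhs = 2, matching y values: 5, 18 (2 points).
  x = 8: rhs = 1, matching y values: 1, 22 (2 points).
  x = 9: rhs = 2, matching y values: 5, 18 (2 points).
  x = 10: rhs = 11, matching y values: none (0 points).
  x = 11: rhs = 11, matching y values: none (0 points).
  x = 12: rhs = 8, matching y values: 10, 13 (2 points).
  x = 13: rhs = 8, matching y values: 10, 13 (2 points).
  x = 14: rhs = 17, matching y values: none (0 points).
  x = 15: rhs = 18, matching y values: 8, 15 (2 points).
  x = 16: rhs = 17, matching y values: none (0 points).
  x = 17: rhs = 20, matching y values: none (0 points).
  x = 18: rhs = 10, matching y values: none (0 points).
  x = 19: rhs = 16, matching y values: 4, 19 (2 points).
  x = 20: rhs = 21, matching y values: none (0 points).
  x = 21: rhs = 8, matching y values: 10, 13 (2 points).
  x = 22: rhs = 6, matching y values: 11, 12 (2 points).
Total affine count: 24.
Full point count |E(F_23)| = 24 + 1 = 25.
Hasse bound: |25 − (23+1)| = |1| = 1 ≤ 2√23 ≈ 9.5917 ✓.


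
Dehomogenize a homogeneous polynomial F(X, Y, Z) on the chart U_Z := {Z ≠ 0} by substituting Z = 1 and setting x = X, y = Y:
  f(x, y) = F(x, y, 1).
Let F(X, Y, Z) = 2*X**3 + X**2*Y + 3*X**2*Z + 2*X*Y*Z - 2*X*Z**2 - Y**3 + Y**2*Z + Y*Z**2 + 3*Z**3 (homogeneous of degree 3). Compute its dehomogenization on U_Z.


f(x, y) = 2*x**3 + x**2*y + 3*x**2 + 2*x*y - 2*x - y**3 + y**2 + y + 3

On U_Z we set Z = 1. Each monomial c·X^i·Y^j·Z^k in F becomes c·x^i·y^j·1^k = c·x^i·y^j.
Substituting Z = 1: F(X, Y, 1) = 2*x**3 + x**2*y + 3*x**2 + 2*x*y - 2*x - y**3 + y**2 + y + 3.
Note: deg(f) ≤ deg(F) = 3; strict inequality happens when F is divisible by Z (lost terms).


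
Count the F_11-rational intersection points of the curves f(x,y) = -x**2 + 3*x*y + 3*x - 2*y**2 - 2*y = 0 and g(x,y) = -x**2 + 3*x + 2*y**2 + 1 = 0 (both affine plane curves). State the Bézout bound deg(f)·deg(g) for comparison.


Common zeros: ∅; count = 0; Bézout bound = 4.

deg(f) = 2, deg(g) = 2, so Bézout bound = 4.
Scan x ∈ F_11. For each x, list the y ∈ F_11 with f(x, y) ≡ 0 and those with g(x, y) ≡ 0 (mod 11); the common zeros in that column are the intersection.
  x = 0: f ≡ 0 at y ∈ {0, 10}; g ≡ 0 at y ∈ {4, 7}; common: ∅.
  x = 1: f ≡ 0 at y ∈ ∅; g ≡ 0 at y ∈ {2, 9}; common: ∅.
  x = 2: f ≡ 0 at y ∈ ∅; g ≡ 0 at y ∈ {2, 9}; common: ∅.
  x = 3: f ≡ 0 at y ∈ {0, 9}; g ≡ 0 at y ∈ {4, 7}; common: ∅.
  x = 4: f ≡ 0 at y ∈ ∅; g ≡ 0 at y ∈ ∅; common: ∅.
  x = 5: f ≡ 0 at y ∈ {3, 9}; g ≡ 0 at y ∈ ∅; common: ∅.
  x = 6: f ≡ 0 at y ∈ ∅; g ≡ 0 at y ∈ {5, 6}; common: ∅.
  x = 7: f ≡ 0 at y ∈ {1, 3}; g ≡ 0 at y ∈ ∅; common: ∅.
  x = 8: f ≡ 0 at y ∈ ∅; g ≡ 0 at y ∈ {5, 6}; common: ∅.
  x = 9: f ≡ 0 at y ∈ ∅; g ≡ 0 at y ∈ ∅; common: ∅.
  x = 10: f ≡ 0 at y ∈ {1, 2}; g ≡ 0 at y ∈ ∅; common: ∅.
Collecting: common zeros = ∅, so the count is 0.
Comparison with the Bézout bound: 0 ≤ 4 = deg(f)·deg(g), as expected for curves with no common component (the affine F_11-count falls short of the bound because intersections may lie at infinity, over extension fields, or carry multiplicity).


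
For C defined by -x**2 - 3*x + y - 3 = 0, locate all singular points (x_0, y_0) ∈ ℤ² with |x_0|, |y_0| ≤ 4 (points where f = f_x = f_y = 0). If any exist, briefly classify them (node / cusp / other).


No singular points in the scanned grid; C is smooth there.

Compute partial derivatives:
  f_x = -2*x - 3.
  f_y = 1.
f_y = 1 is a nonzero constant, so f_y never vanishes: no point (x, y) can satisfy f = f_x = f_y = 0. In particular no (x, y) ∈ {−4, ..., 4}² is singular; the curve is smooth.


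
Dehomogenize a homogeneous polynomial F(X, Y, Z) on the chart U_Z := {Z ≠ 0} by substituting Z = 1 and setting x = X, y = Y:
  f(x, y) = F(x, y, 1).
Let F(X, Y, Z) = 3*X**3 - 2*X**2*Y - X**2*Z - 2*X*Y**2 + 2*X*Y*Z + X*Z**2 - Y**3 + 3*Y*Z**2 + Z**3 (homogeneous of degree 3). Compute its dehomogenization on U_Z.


f(x, y) = 3*x**3 - 2*x**2*y - x**2 - 2*x*y**2 + 2*x*y + x - y**3 + 3*y + 1

On U_Z we set Z = 1. Each monomial c·X^i·Y^j·Z^k in F becomes c·x^i·y^j·1^k = c·x^i·y^j.
Substituting Z = 1: F(X, Y, 1) = 3*x**3 - 2*x**2*y - x**2 - 2*x*y**2 + 2*x*y + x - y**3 + 3*y + 1.
Note: deg(f) ≤ deg(F) = 3; strict inequality happens when F is divisible by Z (lost terms).


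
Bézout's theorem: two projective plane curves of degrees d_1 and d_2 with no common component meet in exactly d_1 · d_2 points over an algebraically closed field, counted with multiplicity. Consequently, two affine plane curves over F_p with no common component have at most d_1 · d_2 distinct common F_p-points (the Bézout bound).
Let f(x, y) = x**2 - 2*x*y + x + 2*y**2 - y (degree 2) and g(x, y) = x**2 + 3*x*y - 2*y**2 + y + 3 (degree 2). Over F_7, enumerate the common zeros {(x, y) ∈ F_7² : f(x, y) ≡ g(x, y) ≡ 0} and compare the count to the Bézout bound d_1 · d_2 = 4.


Common zeros: {(3, 6), (5, 1)}; count = 2; Bézout bound = 4.

deg(f) = 2, deg(g) = 2, so Bézout bound = 4.
Scan x ∈ F_7. For each x, list the y ∈ F_7 with f(x, y) ≡ 0 and those with g(x, y) ≡ 0 (mod 7); the common zeros in that column are the intersection.
  x = 0: f ≡ 0 at y ∈ {0, 4}; g ≡ 0 at y ∈ {5, 6}; common: ∅.
  x = 1: f ≡ 0 at y ∈ {6}; g ≡ 0 at y ∈ ∅; common: ∅.
  x = 2: f ≡ 0 at y ∈ ∅; g ≡ 0 at y ∈ {0}; common: ∅.
  x = 3: f ≡ 0 at y ∈ {1, 6}; g ≡ 0 at y ∈ {6}; common: {6}.
  x = 4: f ≡ 0 at y ∈ ∅; g ≡ 0 at y ∈ ∅; common: ∅.
  x = 5: f ≡ 0 at y ∈ {1}; g ≡ 0 at y ∈ {0, 1}; common: {1}.
  x = 6: f ≡ 0 at y ∈ {0, 3}; g ≡ 0 at y ∈ {1, 5}; common: ∅.
Collecting: common zeros = {(3, 6), (5, 1)}, so the count is 2.
Comparison with the Bézout bound: 2 ≤ 4 = deg(f)·deg(g), as expected for curves with no common component (the affine F_7-count falls short of the bound because intersections may lie at infinity, over extension fields, or carry multiplicity).


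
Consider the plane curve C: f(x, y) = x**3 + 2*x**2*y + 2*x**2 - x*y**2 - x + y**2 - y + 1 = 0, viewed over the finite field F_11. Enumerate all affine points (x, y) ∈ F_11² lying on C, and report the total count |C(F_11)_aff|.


Affine F_11-points: {(1, 8), (4, 1), (4, 2), (5, 2), (6, 3), (6, 9), (7, 2), (7, 5)}; count = 8.

For each of the 121 pairs (x, y) ∈ F_11², evaluate f(x, y) mod 11. Record the zeros.
  x = 0: [0↦1, 1↦1, 2↦3, 3↦7, 4↦2, 5↦10, 6↦9, 7↦10, 8↦2, 9↦7, 10↦3]  zeros at y ∈ ∅
  x = 1: [0↦3, 1↦4, 2↦5, 3↦6, 4↦7, 5↦8, 6↦9, 7↦10, 8↦0, 9↦1, 10↦2]  zeros at y ∈ {8}
  x = 2: [0↦4, 1↦10, 2↦3, 3↦5, 4↦5, 5↦3, 6↦10, 7↦4, 8↦7, 9↦8, 10↦7]  zeros at y ∈ ∅
  x = 3: [0↦10, 1↦3, 2↦3, 3↦10, 4↦2, 5↦1, 6↦7, 7↦9, 8↦7, 9↦1, 10↦2]  zeros at y ∈ ∅
  x = 4: [0↦5, 1↦0, 2↦0, 3↦5, 4↦4, 5↦8, 6↦6, 7↦9, 8↦6, 9↦8, 10↦4]  zeros at y ∈ {1, 2}
  x = 5: [0↦6, 1↦7, 2↦0, 3↦7, 4↦6, 5↦8, 6↦2, 7↦10, 8↦10, 9↦2, 10↦8]  zeros at y ∈ {2}
  x = 6: [0↦8, 1↦8, 2↦9, 3↦0, 4↦3, 5↦7, 6↦1, 7↦7, 8↦3, 9↦0, 10↦9]  zeros at y ∈ {3, 9}
  x = 7: [0↦6, 1↦9, 2↦0, 3↦1, 4↦1, 5↦0, 6↦9, 7↦6, 8↦2, 9↦8, 10↦2]  zeros at y ∈ {2, 5}
  x = 8: [0↦6, 1↦5, 2↦1, 3↦5, 4↦6, 5↦4, 6↦10, 7↦2, 8↦2, 9↦10, 10↦4]  zeros at y ∈ ∅
  x = 9: [0↦3, 1↦2, 2↦7, 3↦7, 4↦2, 5↦3, 6↦10, 7↦1, 8↦9, 9↦1, 10↦10]  zeros at y ∈ ∅
  x = 10: [0↦3, 1↦6, 2↦2, 3↦2, 4↦6, 5↦3, 6↦4, 7↦9, 8↦7, 9↦9, 10↦4]  zeros at y ∈ ∅
Collecting zeros: affine points = {(1, 8), (4, 1), (4, 2), (5, 2), (6, 3), (6, 9), (7, 2), (7, 5)}.
Total count |C(F_11)_aff| = 8.


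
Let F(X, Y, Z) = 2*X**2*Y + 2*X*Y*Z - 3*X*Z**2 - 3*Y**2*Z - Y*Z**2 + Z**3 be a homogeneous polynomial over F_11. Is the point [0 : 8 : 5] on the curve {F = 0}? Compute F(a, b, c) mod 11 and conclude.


F(0,8,5) ≡ 10 (mod 11); P is NOT on the curve.

Evaluate F(0, 8, 5) term-by-term (mod 11).
  2*X**2*Y ↦ 2·0·8·1 = 0
  2*X*Y*Z ↦ 2·0·8·5 = 0
  -3*X*Z**2 ↦ -3·0·1·25 = 0
  -3*Y**2*Z ↦ -3·1·64·5 = -960
  -Y*Z**2 ↦ -1·1·8·25 = -200
  Z**3 ↦ 1·1·1·125 = 125
Sum: F(0, 8, 5) = (0) + (0) + (0) + (-960) + (-200) + (125) = -1035.
Reducing mod 11: -1035 ≡ 10 (mod 11).
Since F(a, b, c) ≡ 10 ≠ 0 (mod 11), P does NOT lie on the curve.


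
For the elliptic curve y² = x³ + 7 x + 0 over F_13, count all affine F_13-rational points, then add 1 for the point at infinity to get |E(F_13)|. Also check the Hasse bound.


Affine points = {(0, 0), (2, 3), (2, 10), (3, 3), (3, 10), (4, 1), (4, 12), (5, 2), (5, 11), (8, 3), (8, 10), (9, 5), (9, 8), (10, 2), (10, 11), (11, 2), (11, 11)}; affine count = 17; |E(F_13)| = 18.

Discriminant check: Δ ∝ 4a³ + 27b² = 4·7³ + 27·0² = 4·343 + 27·0 ≡ 7 (mod 13). Nonzero ⇒ E is nonsingular.
For each x ∈ F_13, compute rhs = x³ + 7·x + 0 mod 13, then count y ∈ F_13 with y² ≡ rhs.
  x = 0: rhs = 0, matching y values: 0 (1 points).
  x = 1: rhs = 8, matching y values: none (0 points).
  x = 2: rhs = 9, matching y values: 3, 10 (2 points).
  x = 3: rhs = 9, matching y values: 3, 10 (2 points).
  x = 4: rhs = 1, matching y values: 1, 12 (2 points).
  x = 5: rhs = 4, matching y values: 2, 11 (2 points).
  x = 6: rhs = 11, matching y values: none (0 points).
  x = 7: rhs = 2, matching y values: none (0 points).
  x = 8: rhs = 9, matching y values: 3, 10 (2 points).
  x = 9: rhs = 12, matching y values: 5, 8 (2 points).
  x = 10: rhs = 4, matching y values: 2, 11 (2 points).
  x = 11: rhs = 4, matching y values: 2, 11 (2 points).
  x = 12: rhs = 5, matching y values: none (0 points).
Total affine count: 17.
Full point count |E(F_13)| = 17 + 1 = 18.
Hasse bound: |18 − (13+1)| = |4| = 4 ≤ 2√13 ≈ 7.2111 ✓.


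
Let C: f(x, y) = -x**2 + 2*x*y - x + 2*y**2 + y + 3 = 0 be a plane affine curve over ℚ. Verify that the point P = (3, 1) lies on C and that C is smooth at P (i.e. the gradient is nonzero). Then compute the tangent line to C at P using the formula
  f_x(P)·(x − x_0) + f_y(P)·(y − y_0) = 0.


Tangent line at P: -5*x + 11*y + 4 = 0.

Step 1: f(3, 1) = 0, so P lies on C.
Step 2: partial derivatives
  f_x(x, y) = -2*x + 2*y - 1, f_y(x, y) = 2*x + 4*y + 1.
  f_x(P) = -5, f_y(P) = 11 (gradient nonzero, so P is smooth).
Step 3: tangent line at P: -5·(x − 3) + 11·(y − 1) = 0.
Expanding: -5*x + 11*y + 4 = 0.


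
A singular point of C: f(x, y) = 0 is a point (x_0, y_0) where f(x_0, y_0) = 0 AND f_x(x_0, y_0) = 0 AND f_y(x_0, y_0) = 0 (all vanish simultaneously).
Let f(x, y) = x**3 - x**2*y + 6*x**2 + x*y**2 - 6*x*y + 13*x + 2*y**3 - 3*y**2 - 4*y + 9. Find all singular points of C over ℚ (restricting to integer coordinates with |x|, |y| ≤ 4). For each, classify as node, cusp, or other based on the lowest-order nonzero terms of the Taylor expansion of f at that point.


Singular points: {(-2, 1)}; classification: node.

Compute partial derivatives:
  f_x = 3*x**2 - 2*x*y + 12*x + y**2 - 6*y + 13.
  f_y = -x**2 + 2*x*y - 6*x + 6*y**2 - 6*y - 4.
Scan x_0 ∈ {−4, ..., 4}. For each x_0, f_y(x_0, y) is a polynomial in y; find its integer roots y ∈ {−4, ..., 4}, then test f_x and f at those candidates.
  x = -4: f_y(-4, y) = 6*y**2 - 14*y + 4; vanishes at y ∈ {2}. (-4, 2): f_x = 21 ≠ 0.
  x = -3: f_y(-3, y) = 6*y**2 - 12*y + 5; no integer root y with |y| ≤ 4.
  x = -2: f_y(-2, y) = 6*y**2 - 10*y + 4; vanishes at y ∈ {1}. (-2, 1): f_x = 0, f = 0 — SINGULAR.
  x = -1: f_y(-1, y) = 6*y**2 - 8*y + 1; no integer root y with |y| ≤ 4.
  x = 0: f_y(0, y) = 6*y**2 - 6*y - 4; no integer root y with |y| ≤ 4.
  x = 1: f_y(1, y) = 6*y**2 - 4*y - 11; no integer root y with |y| ≤ 4.
  x = 2: f_y(2, y) = 6*y**2 - 2*y - 20; vanishes at y ∈ {2}. (2, 2): f_x = 33 ≠ 0.
  x = 3: f_y(3, y) = 6*y**2 - 31; no integer root y with |y| ≤ 4.
  x = 4: f_y(4, y) = 6*y**2 + 2*y - 44; no integer root y with |y| ≤ 4.
Only singular point on the grid: (-2, 1).
Classify: substitute x = -2 + u, y = 1 + v and expand: f = u**3 - u**2*v - u**2 + u*v**2 + 2*v**3 + v**2.
No constant or linear terms (consistent with a singular point). Quadratic part: -u**2 + v**2. Cubic part: u**3 - u**2*v + u*v**2 + 2*v**3.
The quadratic part v**2 - u**2 = (v − u)(v + u) splits into two distinct linear factors, so there are two distinct tangent lines y − 1 = ±(x − -2) — this is a node (ordinary double point).
Classification: node.


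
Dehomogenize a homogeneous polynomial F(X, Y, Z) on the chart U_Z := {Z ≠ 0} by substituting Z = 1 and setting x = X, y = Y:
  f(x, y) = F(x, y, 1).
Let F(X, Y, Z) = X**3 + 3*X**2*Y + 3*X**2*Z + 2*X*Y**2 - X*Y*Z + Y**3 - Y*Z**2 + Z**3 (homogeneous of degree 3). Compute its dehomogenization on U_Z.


f(x, y) = x**3 + 3*x**2*y + 3*x**2 + 2*x*y**2 - x*y + y**3 - y + 1

On U_Z we set Z = 1. Each monomial c·X^i·Y^j·Z^k in F becomes c·x^i·y^j·1^k = c·x^i·y^j.
Substituting Z = 1: F(X, Y, 1) = x**3 + 3*x**2*y + 3*x**2 + 2*x*y**2 - x*y + y**3 - y + 1.
Note: deg(f) ≤ deg(F) = 3; strict inequality happens when F is divisible by Z (lost terms).


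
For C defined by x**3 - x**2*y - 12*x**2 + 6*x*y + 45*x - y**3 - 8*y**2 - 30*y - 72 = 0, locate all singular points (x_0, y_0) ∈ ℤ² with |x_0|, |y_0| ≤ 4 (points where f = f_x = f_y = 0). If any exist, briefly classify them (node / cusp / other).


Singular points: {(3, -3)}; classification: cusp.

Compute partial derivatives:
  f_x = 3*x**2 - 2*x*y - 24*x + 6*y + 45.
  f_y = -x**2 + 6*x - 3*y**2 - 16*y - 30.
Scan x_0 ∈ {−4, ..., 4}. For each x_0, f_y(x_0, y) is a polynomial in y; find its integer roots y ∈ {−4, ..., 4}, then test f_x and f at those candidates.
  x = -4: f_y(-4, y) = -3*y**2 - 16*y - 70; no integer root y with |y| ≤ 4.
  x = -3: f_y(-3, y) = -3*y**2 - 16*y - 57; no integer root y with |y| ≤ 4.
  x = -2: f_y(-2, y) = -3*y**2 - 16*y - 46; no integer root y with |y| ≤ 4.
  x = -1: f_y(-1, y) = -3*y**2 - 16*y - 37; no integer root y with |y| ≤ 4.
  x = 0: f_y(0, y) = -3*y**2 - 16*y - 30; no integer root y with |y| ≤ 4.
  x = 1: f_y(1, y) = -3*y**2 - 16*y - 25; no integer root y with |y| ≤ 4.
  x = 2: f_y(2, y) = -3*y**2 - 16*y - 22; no integer root y with |y| ≤ 4.
  x = 3: f_y(3, y) = -3*y**2 - 16*y - 21; vanishes at y ∈ {-3}. (3, -3): f_x = 0, f = 0 — SINGULAR.
  x = 4: f_y(4, y) = -3*y**2 - 16*y - 22; no integer root y with |y| ≤ 4.
Only singular point on the grid: (3, -3).
Classify: substitute x = 3 + u, y = -3 + v and expand: f = u**3 - u**2*v - v**3 + v**2.
No constant or linear terms (consistent with a singular point). Quadratic part: v**2. Cubic part: u**3 - u**2*v - v**3.
The quadratic part v**2 is a perfect square, so there is a single (double) tangent line v = 0, i.e. y = -3. Restricting the cubic part to that line (v = 0) leaves u**3 ≠ 0, so f is not divisible by v and the branch is v² ≈ -u**3 to lowest order — this is a cusp.
Classification: cusp.


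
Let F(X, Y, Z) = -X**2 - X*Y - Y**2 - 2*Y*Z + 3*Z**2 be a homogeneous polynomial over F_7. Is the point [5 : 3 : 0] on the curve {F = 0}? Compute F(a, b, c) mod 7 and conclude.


F(5,3,0) ≡ 0 (mod 7); P is on the curve.

Evaluate F(5, 3, 0) term-by-term (mod 7).
  -X**2 ↦ -1·25·1·1 = -25
  -X*Y ↦ -1·5·3·1 = -15
  -Y**2 ↦ -1·1·9·1 = -9
  -2*Y*Z ↦ -2·1·3·0 = 0
  3*Z**2 ↦ 3·1·1·0 = 0
Sum: F(5, 3, 0) = (-25) + (-15) + (-9) + (0) + (0) = -49.
Reducing mod 7: -49 ≡ 0 (mod 7).
Since F(a, b, c) ≡ 0 (mod 7), P lies on the curve.


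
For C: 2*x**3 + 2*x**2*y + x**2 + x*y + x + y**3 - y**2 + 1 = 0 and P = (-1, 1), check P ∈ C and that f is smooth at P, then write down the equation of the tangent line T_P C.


Tangent line at P: 2*x + 2*y = 0.

Step 1: f(-1, 1) = 0, so P lies on C.
Step 2: partial derivatives
  f_x(x, y) = 6*x**2 + 4*x*y + 2*x + y + 1, f_y(x, y) = 2*x**2 + x + 3*y**2 - 2*y.
  f_x(P) = 2, f_y(P) = 2 (gradient nonzero, so P is smooth).
Step 3: tangent line at P: 2·(x − -1) + 2·(y − 1) = 0.
Expanding: 2*x + 2*y = 0.


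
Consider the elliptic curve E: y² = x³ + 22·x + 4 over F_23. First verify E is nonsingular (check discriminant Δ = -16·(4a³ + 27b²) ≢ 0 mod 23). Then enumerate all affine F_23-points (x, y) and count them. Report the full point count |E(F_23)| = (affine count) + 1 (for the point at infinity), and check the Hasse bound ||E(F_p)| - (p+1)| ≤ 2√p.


Affine points = {(0, 2), (0, 21), (1, 2), (1, 21), (4, 8), (4, 15), (5, 3), (5, 20), (7, 8), (7, 15), (8, 5), (8, 18), (11, 6), (11, 17), (12, 8), (12, 15), (13, 7), (13, 16), (15, 11), (15, 12), (16, 6), (16, 17), (17, 1), (17, 22), (19, 6), (19, 17), (20, 7), (20, 16), (22, 2), (22, 21)}; affine count = 30; |E(F_23)| = 31.

Discriminant check: Δ ∝ 4a³ + 27b² = 4·22³ + 27·4² = 4·10648 + 27·16 ≡ 14 (mod 23). Nonzero ⇒ E is nonsingular.
For each x ∈ F_23, compute rhs = x³ + 22·x + 4 mod 23, then count y ∈ F_23 with y² ≡ rhs.
  x = 0: rhs = 4, matching y values: 2, 21 (2 points).
  x = 1: rhs = 4, matching y values: 2, 21 (2 points).
  x = 2: rhs = 10, matching y values: none (0 points).
  x = 3: rhs = 5, matching y values: none (0 points).
  x = 4: rhs = 18, matching y values: 8, 15 (2 points).
  x = 5: rhs = 9, matching y values: 3, 20 (2 points).
  x = 6: rhs = 7, matching y values: none (0 points).
  x = 7: rhs = 18, matching y values: 8, 15 (2 points).
  x = 8: rhs = 2, matching y values: 5, 18 (2 points).
  x = 9: rhs = 11, matching y values: none (0 points).
  x = 10: rhs = 5, matching y values: none (0 points).
  x = 11: rhs = 13, matching y values: 6, 17 (2 points).
  x = 12: rhs = 18, matching y values: 8, 15 (2 points).
  x = 13: rhs = 3, matching y values: 7, 16 (2 points).
  x = 14: rhs = 20, matching y values: none (0 points).
  x = 15: rhs = 6, matching y values: 11, 12 (2 points).
  x = 16: rhs = 13, matching y values: 6, 17 (2 points).
  x = 17: rhs = 1, matching y values: 1, 22 (2 points).
  x = 18: rhs = 22, matching y values: none (0 points).
  x = 19: rhs = 13, matching y values: 6, 17 (2 points).
  x = 20: rhs = 3, matching y values: 7, 16 (2 points).
  x = 21: rhs = 21, matching y values: none (0 points).
  x = 22: rhs = 4, matching y values: 2, 21 (2 points).
Total affine count: 30.
Full point count |E(F_23)| = 30 + 1 = 31.
Hasse bound: |31 − (23+1)| = |7| = 7 ≤ 2√23 ≈ 9.5917 ✓.


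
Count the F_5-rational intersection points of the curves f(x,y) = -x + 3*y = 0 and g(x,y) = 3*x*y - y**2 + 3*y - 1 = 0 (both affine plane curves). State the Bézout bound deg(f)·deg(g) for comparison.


Common zeros: {(3, 1), (4, 3)}; count = 2; Bézout bound = 2.

deg(f) = 1, deg(g) = 2, so Bézout bound = 2.
Scan x ∈ F_5. For each x, list the y ∈ F_5 with f(x, y) ≡ 0 and those with g(x, y) ≡ 0 (mod 5); the common zeros in that column are the intersection.
  x = 0: f ≡ 0 at y ∈ {0}; g ≡ 0 at y ∈ {4}; common: ∅.
  x = 1: f ≡ 0 at y ∈ {2}; g ≡ 0 at y ∈ ∅; common: ∅.
  x = 2: f ≡ 0 at y ∈ {4}; g ≡ 0 at y ∈ ∅; common: ∅.
  x = 3: f ≡ 0 at y ∈ {1}; g ≡ 0 at y ∈ {1}; common: {1}.
  x = 4: f ≡ 0 at y ∈ {3}; g ≡ 0 at y ∈ {2, 3}; common: {3}.
Collecting: common zeros = {(3, 1), (4, 3)}, so the count is 2.
Comparison with the Bézout bound: 2 ≤ 2 = deg(f)·deg(g), as expected for curves with no common component (the bound is attained).


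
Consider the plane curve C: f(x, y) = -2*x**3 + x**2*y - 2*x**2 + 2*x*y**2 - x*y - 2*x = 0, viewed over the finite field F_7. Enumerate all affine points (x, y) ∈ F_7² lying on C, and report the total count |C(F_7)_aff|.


Affine F_7-points: {(0, 0), (0, 1), (0, 2), (0, 3), (0, 4), (0, 5), (0, 6), (2, 0), (2, 3), (3, 2), (3, 4), (4, 0), (4, 2), (5, 1), (5, 4)}; count = 15.

For each of the 49 pairs (x, y) ∈ F_7², evaluate f(x, y) mod 7. Record the zeros.
  x = 0: [0↦0, 1↦0, 2↦0, 3↦0, 4↦0, 5↦0, 6↦0]  zeros at y ∈ {0, 1, 2, 3, 4, 5, 6}
  x = 1: [0↦1, 1↦3, 2↦2, 3↦5, 4↦5, 5↦2, 6↦3]  zeros at y ∈ ∅
  x = 2: [0↦0, 1↦6, 2↦6, 3↦0, 4↦2, 5↦5, 6↦2]  zeros at y ∈ {0, 3}
  x = 3: [0↦6, 1↦4, 2↦0, 3↦1, 4↦0, 5↦4, 6↦6]  zeros at y ∈ {2, 4}
  x = 4: [0↦0, 1↦6, 2↦0, 3↦3, 4↦1, 5↦1, 6↦3]  zeros at y ∈ {0, 2}
  x = 5: [0↦5, 1↦0, 2↦1, 3↦1, 4↦0, 5↦5, 6↦2]  zeros at y ∈ {1, 4}
  x = 6: [0↦2, 1↦2, 2↦5, 3↦4, 4↦6, 5↦4, 6↦5]  zeros at y ∈ ∅
Collecting zeros: affine points = {(0, 0), (0, 1), (0, 2), (0, 3), (0, 4), (0, 5), (0, 6), (2, 0), (2, 3), (3, 2), (3, 4), (4, 0), (4, 2), (5, 1), (5, 4)}.
Total count |C(F_7)_aff| = 15.


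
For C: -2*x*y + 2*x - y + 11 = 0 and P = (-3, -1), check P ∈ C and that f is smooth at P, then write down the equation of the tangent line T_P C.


Tangent line at P: 4*x + 5*y + 17 = 0.

Step 1: f(-3, -1) = 0, so P lies on C.
Step 2: partial derivatives
  f_x(x, y) = 2 - 2*y, f_y(x, y) = -2*x - 1.
  f_x(P) = 4, f_y(P) = 5 (gradient nonzero, so P is smooth).
Step 3: tangent line at P: 4·(x − -3) + 5·(y − -1) = 0.
Expanding: 4*x + 5*y + 17 = 0.


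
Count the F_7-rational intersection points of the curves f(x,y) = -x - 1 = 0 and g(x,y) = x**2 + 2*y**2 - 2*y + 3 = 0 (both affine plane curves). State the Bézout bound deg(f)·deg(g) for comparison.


Common zeros: {(6, 4)}; count = 1; Bézout bound = 2.

deg(f) = 1, deg(g) = 2, so Bézout bound = 2.
Scan x ∈ F_7. For each x, list the y ∈ F_7 with f(x, y) ≡ 0 and those with g(x, y) ≡ 0 (mod 7); the common zeros in that column are the intersection.
  x = 0: f ≡ 0 at y ∈ ∅; g ≡ 0 at y ∈ {2, 6}; common: ∅.
  x = 1: f ≡ 0 at y ∈ ∅; g ≡ 0 at y ∈ {4}; common: ∅.
  x = 2: f ≡ 0 at y ∈ ∅; g ≡ 0 at y ∈ {0, 1}; common: ∅.
  x = 3: f ≡ 0 at y ∈ ∅; g ≡ 0 at y ∈ ∅; common: ∅.
  x = 4: f ≡ 0 at y ∈ ∅; g ≡ 0 at y ∈ ∅; common: ∅.
  x = 5: f ≡ 0 at y ∈ ∅; g ≡ 0 at y ∈ {0, 1}; common: ∅.
  x = 6: f ≡ 0 at y ∈ {0, 1, 2, 3, 4, 5, 6}; g ≡ 0 at y ∈ {4}; common: {4}.
Collecting: common zeros = {(6, 4)}, so the count is 1.
Comparison with the Bézout bound: 1 ≤ 2 = deg(f)·deg(g), as expected for curves with no common component (the affine F_7-count falls short of the bound because intersections may lie at infinity, over extension fields, or carry multiplicity).
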